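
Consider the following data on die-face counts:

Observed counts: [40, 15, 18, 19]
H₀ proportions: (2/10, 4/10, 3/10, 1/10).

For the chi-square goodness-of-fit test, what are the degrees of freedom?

df = k − 1 = 4 − 1 = 3

degrees of freedom = 3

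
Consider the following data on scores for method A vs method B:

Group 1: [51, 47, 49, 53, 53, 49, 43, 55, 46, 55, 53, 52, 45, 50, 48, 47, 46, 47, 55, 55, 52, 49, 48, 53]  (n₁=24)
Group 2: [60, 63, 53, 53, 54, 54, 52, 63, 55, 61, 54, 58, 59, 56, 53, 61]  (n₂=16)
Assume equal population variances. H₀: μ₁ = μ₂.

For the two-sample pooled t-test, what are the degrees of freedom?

degrees of freedom = 38

df = n₁ + n₂ − 2 = 24 + 16 − 2 = 38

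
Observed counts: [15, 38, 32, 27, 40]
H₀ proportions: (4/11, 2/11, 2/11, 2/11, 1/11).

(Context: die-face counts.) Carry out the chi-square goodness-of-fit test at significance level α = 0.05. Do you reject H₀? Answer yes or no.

n = 152; E_i = n·p_i = [55.27, 27.64, 27.64, 27.64, 13.82]
χ² = (15−55.27)²/55.27 + (38−27.64)²/27.64 + (32−27.64)²/27.64 + (27−27.64)²/27.64 + (40−13.82)²/13.82 = 83.5411
df = 4
p-value (upper-tail) = 0.00000
At α=0.05: p < α → reject H₀

reject H₀: yes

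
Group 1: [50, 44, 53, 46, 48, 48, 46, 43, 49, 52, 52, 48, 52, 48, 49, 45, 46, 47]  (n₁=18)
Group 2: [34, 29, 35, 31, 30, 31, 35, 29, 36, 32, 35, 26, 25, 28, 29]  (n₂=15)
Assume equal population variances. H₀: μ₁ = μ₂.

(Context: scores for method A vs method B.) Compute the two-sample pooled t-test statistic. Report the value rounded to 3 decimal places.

x̄₁=48.111, s₁=2.888, n₁=18
x̄₂=31.000, s₂=3.443, n₂=15
s_p² = [17·2.888² + 14·3.443²]/31 = 9.9283
SE = √(s_p²·(1/18+1/15)) = 1.1016
t = (48.111−31.000)/1.1016 = 15.5334
df = 31

test statistic = 15.533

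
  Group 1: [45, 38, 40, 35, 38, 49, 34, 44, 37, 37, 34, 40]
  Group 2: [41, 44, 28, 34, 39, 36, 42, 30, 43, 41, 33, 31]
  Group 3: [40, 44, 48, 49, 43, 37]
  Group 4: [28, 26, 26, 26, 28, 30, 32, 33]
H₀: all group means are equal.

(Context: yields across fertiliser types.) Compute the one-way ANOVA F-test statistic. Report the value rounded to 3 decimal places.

test statistic = 13.494

Group means [39.25, 36.83, 43.50, 28.62], grand mean 36.921
SSB = Σnᵢ(x̄ᵢ−x̄)² = 875.471; SSW = ΣΣ(x−x̄ᵢ)² = 735.292
MSB = 875.471/3 = 291.8238; MSW = 735.292/34 = 21.6262
F = MSB/MSW = 13.4940
df = (3, 34)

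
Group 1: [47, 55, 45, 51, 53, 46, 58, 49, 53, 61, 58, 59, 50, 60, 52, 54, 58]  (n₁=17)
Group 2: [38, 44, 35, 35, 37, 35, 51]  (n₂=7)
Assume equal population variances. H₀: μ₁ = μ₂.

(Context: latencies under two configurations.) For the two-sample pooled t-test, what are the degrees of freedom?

df = n₁ + n₂ − 2 = 17 + 7 − 2 = 22

degrees of freedom = 22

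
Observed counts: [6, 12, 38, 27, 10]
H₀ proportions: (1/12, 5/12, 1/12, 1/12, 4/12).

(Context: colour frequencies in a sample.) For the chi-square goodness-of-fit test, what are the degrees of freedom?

df = k − 1 = 5 − 1 = 4

degrees of freedom = 4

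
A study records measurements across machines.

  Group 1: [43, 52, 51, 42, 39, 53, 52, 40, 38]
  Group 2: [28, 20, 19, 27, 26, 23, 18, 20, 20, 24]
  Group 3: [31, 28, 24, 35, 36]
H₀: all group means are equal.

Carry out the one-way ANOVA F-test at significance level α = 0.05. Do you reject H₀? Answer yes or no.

reject H₀: yes

Group means [45.56, 22.50, 30.80], grand mean 32.875
SSB = Σnᵢ(x̄ᵢ−x̄)² = 2545.103; SSW = ΣΣ(x−x̄ᵢ)² = 533.522
MSB = 2545.103/2 = 1272.5514; MSW = 533.522/21 = 25.4058
F = MSB/MSW = 50.0890
df = (2, 21)
p-value (upper-tail) = 0.00000
At α=0.05: p < α → reject H₀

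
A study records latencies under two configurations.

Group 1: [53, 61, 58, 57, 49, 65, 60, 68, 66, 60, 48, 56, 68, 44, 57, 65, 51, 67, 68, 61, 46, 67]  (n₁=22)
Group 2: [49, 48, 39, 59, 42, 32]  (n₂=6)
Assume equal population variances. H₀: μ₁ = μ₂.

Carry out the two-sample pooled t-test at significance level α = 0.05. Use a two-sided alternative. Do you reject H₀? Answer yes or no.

x̄₁=58.864, s₁=7.667, n₁=22
x̄₂=44.833, s₂=9.326, n₂=6
s_p² = [21·7.667² + 5·9.326²]/26 = 64.2086
SE = √(s_p²·(1/22+1/6)) = 3.6905
t = (58.864−44.833)/3.6905 = 3.8017
df = 26
p-value (two-sided) = 0.00078
At α=0.05: p < α → reject H₀

reject H₀: yes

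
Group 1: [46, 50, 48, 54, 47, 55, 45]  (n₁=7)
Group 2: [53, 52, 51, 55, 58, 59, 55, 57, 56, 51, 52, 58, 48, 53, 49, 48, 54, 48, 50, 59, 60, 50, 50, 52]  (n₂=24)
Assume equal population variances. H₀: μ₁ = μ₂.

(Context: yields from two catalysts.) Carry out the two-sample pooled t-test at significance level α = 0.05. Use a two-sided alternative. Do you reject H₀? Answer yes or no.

x̄₁=49.286, s₁=3.904, n₁=7
x̄₂=53.250, s₂=3.802, n₂=24
s_p² = [6·3.904² + 23·3.802²]/29 = 14.6182
SE = √(s_p²·(1/7+1/24)) = 1.6424
t = (49.286−53.250)/1.6424 = -2.4137
df = 29
p-value (two-sided) = 0.02233
At α=0.05: p < α → reject H₀

reject H₀: yes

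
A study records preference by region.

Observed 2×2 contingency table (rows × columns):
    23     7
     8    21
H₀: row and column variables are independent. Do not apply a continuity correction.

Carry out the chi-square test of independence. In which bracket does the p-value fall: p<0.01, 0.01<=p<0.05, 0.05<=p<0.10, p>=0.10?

Row totals [30, 29], col totals [31, 28], n=59
χ² = (23−15.76)²/15.76 + (7−14.24)²/14.24 + (8−15.24)²/15.24 + (21−13.76)²/13.76 = 14.2452
df = 1
p-value (upper-tail) = 0.00016
→ bracket: p<0.01

p-value bracket: p<0.01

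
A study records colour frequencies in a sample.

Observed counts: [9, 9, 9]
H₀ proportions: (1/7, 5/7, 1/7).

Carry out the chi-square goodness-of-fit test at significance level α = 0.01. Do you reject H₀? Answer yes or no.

n = 27; E_i = n·p_i = [3.86, 19.29, 3.86]
χ² = (9−3.86)²/3.86 + (9−19.29)²/19.29 + (9−3.86)²/3.86 = 19.2000
df = 2
p-value (upper-tail) = 0.00007
At α=0.01: p < α → reject H₀

reject H₀: yes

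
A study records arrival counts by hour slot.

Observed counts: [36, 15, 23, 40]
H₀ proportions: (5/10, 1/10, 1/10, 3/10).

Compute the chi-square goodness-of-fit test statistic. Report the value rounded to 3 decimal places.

test statistic = 21.661

n = 114; E_i = n·p_i = [57.00, 11.40, 11.40, 34.20]
χ² = (36−57.00)²/57.00 + (15−11.40)²/11.40 + (23−11.40)²/11.40 + (40−34.20)²/34.20 = 21.6608
df = 3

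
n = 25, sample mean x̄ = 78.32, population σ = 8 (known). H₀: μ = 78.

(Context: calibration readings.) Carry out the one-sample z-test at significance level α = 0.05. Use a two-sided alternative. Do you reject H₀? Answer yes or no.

SE = σ/√n = 8/√25 = 1.6000
z = (x̄−μ₀)/SE = (78.32−78)/1.6000 = 0.2000
p-value (two-sided) = 0.84148
At α=0.05: p ≥ α → fail to reject H₀

reject H₀: no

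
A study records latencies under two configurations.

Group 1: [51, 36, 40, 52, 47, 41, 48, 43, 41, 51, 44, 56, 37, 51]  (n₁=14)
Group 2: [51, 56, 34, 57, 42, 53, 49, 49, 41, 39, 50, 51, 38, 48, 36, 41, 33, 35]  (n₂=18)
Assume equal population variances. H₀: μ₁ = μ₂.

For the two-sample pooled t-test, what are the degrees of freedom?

df = n₁ + n₂ − 2 = 14 + 18 − 2 = 30

degrees of freedom = 30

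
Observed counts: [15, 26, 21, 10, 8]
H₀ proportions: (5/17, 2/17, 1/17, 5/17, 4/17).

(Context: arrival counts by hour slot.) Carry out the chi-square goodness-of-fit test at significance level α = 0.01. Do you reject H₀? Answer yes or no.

n = 80; E_i = n·p_i = [23.53, 9.41, 4.71, 23.53, 18.82]
χ² = (15−23.53)²/23.53 + (26−9.41)²/9.41 + (21−4.71)²/4.71 + (10−23.53)²/23.53 + (8−18.82)²/18.82 = 102.7500
df = 4
p-value (upper-tail) = 0.00000
At α=0.01: p < α → reject H₀

reject H₀: yes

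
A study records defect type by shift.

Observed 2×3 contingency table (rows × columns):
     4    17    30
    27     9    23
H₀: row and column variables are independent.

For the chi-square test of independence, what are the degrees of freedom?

df = (r−1)(c−1) = (2−1)·(3−1) = 2

degrees of freedom = 2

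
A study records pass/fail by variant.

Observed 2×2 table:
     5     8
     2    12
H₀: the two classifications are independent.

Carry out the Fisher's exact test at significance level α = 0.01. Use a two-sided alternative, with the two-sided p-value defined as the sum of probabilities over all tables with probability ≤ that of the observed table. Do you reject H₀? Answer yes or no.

reject H₀: no

Margins: r₁=13, r₂=14, c₁=7, c₂=20, n=27
p_obs = C(13,5)·C(14,2)/C(27,7); sum pmf over tables with pmf ≤ p_obs
p-value (two-sided) = 0.20870
At α=0.01: p ≥ α → fail to reject H₀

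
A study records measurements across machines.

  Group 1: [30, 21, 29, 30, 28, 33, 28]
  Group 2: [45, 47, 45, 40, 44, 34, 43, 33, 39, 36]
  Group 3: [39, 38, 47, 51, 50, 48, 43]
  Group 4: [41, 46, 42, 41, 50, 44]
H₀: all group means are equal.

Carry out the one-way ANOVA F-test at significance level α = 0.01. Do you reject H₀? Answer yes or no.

Group means [28.43, 40.60, 45.14, 44.00], grand mean 39.500
SSB = Σnᵢ(x̄ᵢ−x̄)² = 1214.529; SSW = ΣΣ(x−x̄ᵢ)² = 528.971
MSB = 1214.529/3 = 404.8429; MSW = 528.971/26 = 20.3451
F = MSB/MSW = 19.8988
df = (3, 26)
p-value (upper-tail) = 0.00000
At α=0.01: p < α → reject H₀

reject H₀: yes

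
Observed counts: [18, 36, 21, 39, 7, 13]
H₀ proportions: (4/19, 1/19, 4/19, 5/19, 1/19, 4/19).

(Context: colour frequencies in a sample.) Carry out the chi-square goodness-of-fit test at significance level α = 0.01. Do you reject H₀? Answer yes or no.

reject H₀: yes

n = 134; E_i = n·p_i = [28.21, 7.05, 28.21, 35.26, 7.05, 28.21]
χ² = (18−28.21)²/28.21 + (36−7.05)²/7.05 + (21−28.21)²/28.21 + (39−35.26)²/35.26 + (7−7.05)²/7.05 + (13−28.21)²/28.21 = 132.9500
df = 5
p-value (upper-tail) = 0.00000
At α=0.01: p < α → reject H₀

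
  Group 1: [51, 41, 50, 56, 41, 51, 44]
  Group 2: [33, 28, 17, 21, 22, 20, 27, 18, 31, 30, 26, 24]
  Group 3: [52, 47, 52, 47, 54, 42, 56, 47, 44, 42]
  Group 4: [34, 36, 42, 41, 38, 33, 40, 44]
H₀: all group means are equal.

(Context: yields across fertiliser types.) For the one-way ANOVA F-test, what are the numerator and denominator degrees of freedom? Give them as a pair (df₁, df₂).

k = 4 groups, N = 37 total
df = (k−1, N−k) = (4−1, 37−4) = (3, 33)

degrees of freedom = [3, 33]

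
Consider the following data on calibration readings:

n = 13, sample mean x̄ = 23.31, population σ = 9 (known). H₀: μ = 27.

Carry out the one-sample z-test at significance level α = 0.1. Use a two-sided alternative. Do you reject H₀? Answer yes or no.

SE = σ/√n = 9/√13 = 2.4962
z = (x̄−μ₀)/SE = (23.31−27)/2.4962 = -1.4783
p-value (two-sided) = 0.13933
At α=0.1: p ≥ α → fail to reject H₀

reject H₀: no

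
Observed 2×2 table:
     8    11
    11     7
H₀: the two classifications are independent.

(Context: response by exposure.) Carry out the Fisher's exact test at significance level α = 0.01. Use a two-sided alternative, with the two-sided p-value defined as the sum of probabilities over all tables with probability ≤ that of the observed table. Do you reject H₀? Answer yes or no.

Margins: r₁=19, r₂=18, c₁=19, c₂=18, n=37
p_obs = C(19,8)·C(18,11)/C(37,19); sum pmf over tables with pmf ≤ p_obs
p-value (two-sided) = 0.32998
At α=0.01: p ≥ α → fail to reject H₀

reject H₀: no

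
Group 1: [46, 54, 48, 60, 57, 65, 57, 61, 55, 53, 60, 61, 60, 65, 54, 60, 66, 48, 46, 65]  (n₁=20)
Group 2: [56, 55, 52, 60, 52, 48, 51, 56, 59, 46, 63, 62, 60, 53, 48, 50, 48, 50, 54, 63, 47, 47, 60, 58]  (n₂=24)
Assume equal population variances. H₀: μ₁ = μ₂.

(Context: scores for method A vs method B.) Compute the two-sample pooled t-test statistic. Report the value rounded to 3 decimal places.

x̄₁=57.050, s₁=6.419, n₁=20
x̄₂=54.083, s₂=5.532, n₂=24
s_p² = [19·6.419² + 23·5.532²]/42 = 35.3996
SE = √(s_p²·(1/20+1/24)) = 1.8014
t = (57.050−54.083)/1.8014 = 1.6469
df = 42

test statistic = 1.647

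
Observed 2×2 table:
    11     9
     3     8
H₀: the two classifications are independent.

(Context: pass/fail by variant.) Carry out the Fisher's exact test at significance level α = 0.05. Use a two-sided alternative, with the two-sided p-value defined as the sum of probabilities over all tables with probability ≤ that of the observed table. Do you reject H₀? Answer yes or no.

reject H₀: no

Margins: r₁=20, r₂=11, c₁=14, c₂=17, n=31
p_obs = C(20,11)·C(11,3)/C(31,14); sum pmf over tables with pmf ≤ p_obs
p-value (two-sided) = 0.25800
At α=0.05: p ≥ α → fail to reject H₀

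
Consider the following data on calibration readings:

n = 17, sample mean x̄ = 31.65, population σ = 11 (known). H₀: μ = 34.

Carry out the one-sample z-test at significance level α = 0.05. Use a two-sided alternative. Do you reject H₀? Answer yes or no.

reject H₀: no

SE = σ/√n = 11/√17 = 2.6679
z = (x̄−μ₀)/SE = (31.65−34)/2.6679 = -0.8808
p-value (two-sided) = 0.37840
At α=0.05: p ≥ α → fail to reject H₀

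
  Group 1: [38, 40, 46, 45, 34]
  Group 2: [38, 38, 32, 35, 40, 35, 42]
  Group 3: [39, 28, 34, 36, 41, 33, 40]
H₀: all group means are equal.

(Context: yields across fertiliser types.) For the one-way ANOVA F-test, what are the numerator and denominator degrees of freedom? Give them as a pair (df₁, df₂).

degrees of freedom = [2, 16]

k = 3 groups, N = 19 total
df = (k−1, N−k) = (3−1, 19−3) = (2, 16)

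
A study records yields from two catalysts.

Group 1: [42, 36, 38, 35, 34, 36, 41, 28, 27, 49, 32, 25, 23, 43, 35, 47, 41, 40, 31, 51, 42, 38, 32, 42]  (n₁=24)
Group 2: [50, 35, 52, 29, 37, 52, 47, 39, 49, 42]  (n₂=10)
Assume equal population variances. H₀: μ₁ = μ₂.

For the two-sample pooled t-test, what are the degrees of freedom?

degrees of freedom = 32

df = n₁ + n₂ − 2 = 24 + 10 − 2 = 32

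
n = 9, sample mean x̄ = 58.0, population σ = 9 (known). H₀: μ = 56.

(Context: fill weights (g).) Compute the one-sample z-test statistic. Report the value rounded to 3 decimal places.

test statistic = 0.667

SE = σ/√n = 9/√9 = 3.0000
z = (x̄−μ₀)/SE = (58.0−56)/3.0000 = 0.6667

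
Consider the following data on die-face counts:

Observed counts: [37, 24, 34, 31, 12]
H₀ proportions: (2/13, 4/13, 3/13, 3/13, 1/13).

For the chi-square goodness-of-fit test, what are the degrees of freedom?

degrees of freedom = 4

df = k − 1 = 5 − 1 = 4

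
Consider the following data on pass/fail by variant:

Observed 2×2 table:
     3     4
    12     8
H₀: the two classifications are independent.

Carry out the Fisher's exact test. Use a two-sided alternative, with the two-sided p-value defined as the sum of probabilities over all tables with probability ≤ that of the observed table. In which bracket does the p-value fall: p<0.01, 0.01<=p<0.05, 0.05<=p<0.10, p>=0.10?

p-value bracket: p>=0.10

Margins: r₁=7, r₂=20, c₁=15, c₂=12, n=27
p_obs = C(7,3)·C(20,12)/C(27,15); sum pmf over tables with pmf ≤ p_obs
p-value (two-sided) = 0.66184
→ bracket: p>=0.10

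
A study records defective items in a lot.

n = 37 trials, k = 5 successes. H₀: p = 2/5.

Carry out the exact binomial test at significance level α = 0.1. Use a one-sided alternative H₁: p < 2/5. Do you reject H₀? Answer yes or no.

Exact binomial: n=37, k=5, p₀=2/5=0.4000
P(X≤5) from Σ C(n,i)·p₀^i·(1−p₀)^(n−i)
p-value (one-sided, H₁ less) = 0.00045
At α=0.1: p < α → reject H₀

reject H₀: yes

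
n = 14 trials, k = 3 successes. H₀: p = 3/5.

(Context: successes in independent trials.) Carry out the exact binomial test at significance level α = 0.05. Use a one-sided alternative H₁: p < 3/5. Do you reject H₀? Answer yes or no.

Exact binomial: n=14, k=3, p₀=3/5=0.6000
P(X≤3) from Σ C(n,i)·p₀^i·(1−p₀)^(n−i)
p-value (one-sided, H₁ less) = 0.00391
At α=0.05: p < α → reject H₀

reject H₀: yes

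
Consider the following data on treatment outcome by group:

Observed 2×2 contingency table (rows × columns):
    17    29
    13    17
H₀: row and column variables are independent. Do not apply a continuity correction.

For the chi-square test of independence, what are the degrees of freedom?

degrees of freedom = 1

df = (r−1)(c−1) = (2−1)·(2−1) = 1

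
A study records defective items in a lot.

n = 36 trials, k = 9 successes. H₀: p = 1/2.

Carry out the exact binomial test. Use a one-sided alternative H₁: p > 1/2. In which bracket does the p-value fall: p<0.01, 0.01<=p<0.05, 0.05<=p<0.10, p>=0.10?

Exact binomial: n=36, k=9, p₀=1/2=0.5000
P(X≥9) from Σ C(n,i)·p₀^i·(1−p₀)^(n−i)
p-value (one-sided, H₁ greater) = 0.99940
→ bracket: p>=0.10

p-value bracket: p>=0.10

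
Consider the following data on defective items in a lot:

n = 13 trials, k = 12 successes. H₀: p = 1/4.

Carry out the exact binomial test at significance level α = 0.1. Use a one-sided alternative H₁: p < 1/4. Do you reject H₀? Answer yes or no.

Exact binomial: n=13, k=12, p₀=1/4=0.2500
P(X≤12) from Σ C(n,i)·p₀^i·(1−p₀)^(n−i)
p-value (one-sided, H₁ less) = 1.00000
At α=0.1: p ≥ α → fail to reject H₀

reject H₀: no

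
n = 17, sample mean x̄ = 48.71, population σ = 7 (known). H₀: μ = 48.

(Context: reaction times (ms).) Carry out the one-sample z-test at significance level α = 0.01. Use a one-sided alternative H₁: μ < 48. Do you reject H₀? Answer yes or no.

reject H₀: no

SE = σ/√n = 7/√17 = 1.6977
z = (x̄−μ₀)/SE = (48.71−48)/1.6977 = 0.4182
p-value (one-sided, H₁ less) = 0.66210
At α=0.01: p ≥ α → fail to reject H₀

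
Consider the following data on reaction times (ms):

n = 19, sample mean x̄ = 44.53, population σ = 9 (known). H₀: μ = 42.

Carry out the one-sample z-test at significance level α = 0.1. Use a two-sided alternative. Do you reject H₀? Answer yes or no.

SE = σ/√n = 9/√19 = 2.0647
z = (x̄−μ₀)/SE = (44.53−42)/2.0647 = 1.2253
p-value (two-sided) = 0.22045
At α=0.1: p ≥ α → fail to reject H₀

reject H₀: no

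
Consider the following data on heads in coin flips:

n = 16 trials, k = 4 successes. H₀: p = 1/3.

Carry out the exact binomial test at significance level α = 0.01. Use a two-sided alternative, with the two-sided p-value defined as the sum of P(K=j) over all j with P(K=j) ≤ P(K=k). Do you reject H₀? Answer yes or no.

Exact binomial: n=16, k=4, p₀=1/3=0.3333
P(X=j) = C(n,j)·p₀^j·(1−p₀)^(n−j); p = Σ P(X=j) over j with P(X=j) ≤ P(X=4)
p-value (two-sided) = 0.60169
At α=0.01: p ≥ α → fail to reject H₀

reject H₀: no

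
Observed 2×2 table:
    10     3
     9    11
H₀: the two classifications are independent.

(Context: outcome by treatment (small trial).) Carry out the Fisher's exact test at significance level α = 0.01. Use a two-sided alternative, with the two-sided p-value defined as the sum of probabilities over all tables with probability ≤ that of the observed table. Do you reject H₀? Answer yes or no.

reject H₀: no

Margins: r₁=13, r₂=20, c₁=19, c₂=14, n=33
p_obs = C(13,10)·C(20,9)/C(33,19); sum pmf over tables with pmf ≤ p_obs
p-value (two-sided) = 0.08729
At α=0.01: p ≥ α → fail to reject H₀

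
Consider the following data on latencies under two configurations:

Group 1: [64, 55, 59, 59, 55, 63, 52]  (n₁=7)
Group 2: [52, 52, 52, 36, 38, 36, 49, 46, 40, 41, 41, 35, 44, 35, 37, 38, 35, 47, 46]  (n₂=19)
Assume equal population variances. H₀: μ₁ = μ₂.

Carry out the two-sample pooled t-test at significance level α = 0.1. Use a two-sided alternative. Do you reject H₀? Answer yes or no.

reject H₀: yes

x̄₁=58.143, s₁=4.413, n₁=7
x̄₂=42.105, s₂=6.199, n₂=19
s_p² = [6·4.413² + 18·6.199²]/24 = 33.6936
SE = √(s_p²·(1/7+1/19)) = 2.5665
t = (58.143−42.105)/2.5665 = 6.2489
df = 24
p-value (two-sided) = 0.00000
At α=0.1: p < α → reject H₀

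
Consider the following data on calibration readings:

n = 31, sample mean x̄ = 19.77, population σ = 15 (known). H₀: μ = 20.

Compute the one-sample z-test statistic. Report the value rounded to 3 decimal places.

SE = σ/√n = 15/√31 = 2.6941
z = (x̄−μ₀)/SE = (19.77−20)/2.6941 = -0.0854

test statistic = -0.085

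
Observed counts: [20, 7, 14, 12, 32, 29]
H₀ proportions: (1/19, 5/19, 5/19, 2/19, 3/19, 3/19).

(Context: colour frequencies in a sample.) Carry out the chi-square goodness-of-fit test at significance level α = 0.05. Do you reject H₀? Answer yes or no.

reject H₀: yes

n = 114; E_i = n·p_i = [6.00, 30.00, 30.00, 12.00, 18.00, 18.00]
χ² = (20−6.00)²/6.00 + (7−30.00)²/30.00 + (14−30.00)²/30.00 + (12−12.00)²/12.00 + (32−18.00)²/18.00 + (29−18.00)²/18.00 = 76.4444
df = 5
p-value (upper-tail) = 0.00000
At α=0.05: p < α → reject H₀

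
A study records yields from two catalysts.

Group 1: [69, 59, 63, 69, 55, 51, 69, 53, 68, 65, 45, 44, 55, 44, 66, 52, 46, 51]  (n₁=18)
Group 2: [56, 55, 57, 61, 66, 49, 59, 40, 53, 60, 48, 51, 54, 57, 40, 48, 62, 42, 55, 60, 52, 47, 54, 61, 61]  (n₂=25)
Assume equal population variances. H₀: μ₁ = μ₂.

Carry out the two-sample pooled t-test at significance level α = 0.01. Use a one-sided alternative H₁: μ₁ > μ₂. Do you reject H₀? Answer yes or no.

x̄₁=56.889, s₁=9.273, n₁=18
x̄₂=53.920, s₂=6.988, n₂=25
s_p² = [17·9.273² + 24·6.988²]/41 = 64.2346
SE = √(s_p²·(1/18+1/25)) = 2.4775
t = (56.889−53.920)/2.4775 = 1.1983
df = 41
p-value (one-sided, H₁ greater) = 0.11883
At α=0.01: p ≥ α → fail to reject H₀

reject H₀: no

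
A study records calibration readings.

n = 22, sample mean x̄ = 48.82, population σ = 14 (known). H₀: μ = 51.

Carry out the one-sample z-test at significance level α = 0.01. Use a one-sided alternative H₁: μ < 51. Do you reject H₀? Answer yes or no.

reject H₀: no

SE = σ/√n = 14/√22 = 2.9848
z = (x̄−μ₀)/SE = (48.82−51)/2.9848 = -0.7304
p-value (one-sided, H₁ less) = 0.23258
At α=0.01: p ≥ α → fail to reject H₀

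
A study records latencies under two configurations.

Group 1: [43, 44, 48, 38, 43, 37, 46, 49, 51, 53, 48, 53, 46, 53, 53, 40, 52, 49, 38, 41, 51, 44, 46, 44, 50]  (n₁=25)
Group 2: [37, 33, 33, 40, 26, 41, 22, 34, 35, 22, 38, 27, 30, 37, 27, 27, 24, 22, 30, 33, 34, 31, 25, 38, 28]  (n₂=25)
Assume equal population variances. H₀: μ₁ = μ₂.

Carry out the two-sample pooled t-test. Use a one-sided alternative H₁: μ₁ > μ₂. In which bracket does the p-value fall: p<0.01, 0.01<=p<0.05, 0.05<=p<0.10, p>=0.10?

p-value bracket: p<0.01

x̄₁=46.400, s₁=5.083, n₁=25
x̄₂=30.960, s₂=5.806, n₂=25
s_p² = [24·5.083² + 24·5.806²]/48 = 29.7700
SE = √(s_p²·(1/25+1/25)) = 1.5432
t = (46.400−30.960)/1.5432 = 10.0049
df = 48
p-value (one-sided, H₁ greater) = 0.00000
→ bracket: p<0.01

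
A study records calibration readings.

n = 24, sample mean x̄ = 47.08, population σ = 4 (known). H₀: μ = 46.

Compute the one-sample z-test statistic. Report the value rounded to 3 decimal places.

SE = σ/√n = 4/√24 = 0.8165
z = (x̄−μ₀)/SE = (47.08−46)/0.8165 = 1.3227

test statistic = 1.323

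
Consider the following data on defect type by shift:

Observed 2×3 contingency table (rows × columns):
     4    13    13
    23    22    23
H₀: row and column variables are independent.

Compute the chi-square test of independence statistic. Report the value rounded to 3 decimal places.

test statistic = 4.387

Row totals [30, 68], col totals [27, 35, 36], n=98
χ² = (4−8.27)²/8.27 + (13−10.71)²/10.71 + (13−11.02)²/11.02 + (23−18.73)²/18.73 + (22−24.29)²/24.29 + (23−24.98)²/24.98 = 4.3874
df = 2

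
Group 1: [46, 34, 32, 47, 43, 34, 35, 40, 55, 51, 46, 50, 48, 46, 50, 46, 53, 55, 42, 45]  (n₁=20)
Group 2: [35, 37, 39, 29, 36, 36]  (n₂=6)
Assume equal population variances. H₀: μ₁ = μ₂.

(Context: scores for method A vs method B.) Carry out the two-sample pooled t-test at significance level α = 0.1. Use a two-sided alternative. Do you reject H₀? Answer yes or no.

x̄₁=44.900, s₁=6.943, n₁=20
x̄₂=35.333, s₂=3.386, n₂=6
s_p² = [19·6.943² + 5·3.386²]/24 = 40.5472
SE = √(s_p²·(1/20+1/6)) = 2.9640
t = (44.900−35.333)/2.9640 = 3.2276
df = 24
p-value (two-sided) = 0.00359
At α=0.1: p < α → reject H₀

reject H₀: yes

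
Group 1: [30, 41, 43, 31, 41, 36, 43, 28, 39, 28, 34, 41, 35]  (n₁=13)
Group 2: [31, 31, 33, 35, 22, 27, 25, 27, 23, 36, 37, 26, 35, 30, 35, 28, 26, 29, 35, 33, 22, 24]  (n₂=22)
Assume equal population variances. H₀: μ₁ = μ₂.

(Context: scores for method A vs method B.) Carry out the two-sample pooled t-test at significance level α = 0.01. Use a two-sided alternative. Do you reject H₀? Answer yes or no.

reject H₀: yes

x̄₁=36.154, s₁=5.595, n₁=13
x̄₂=29.545, s₂=4.847, n₂=22
s_p² = [12·5.595² + 21·4.847²]/33 = 26.3378
SE = √(s_p²·(1/13+1/22)) = 1.7953
t = (36.154−29.545)/1.7953 = 3.6809
df = 33
p-value (two-sided) = 0.00082
At α=0.01: p < α → reject H₀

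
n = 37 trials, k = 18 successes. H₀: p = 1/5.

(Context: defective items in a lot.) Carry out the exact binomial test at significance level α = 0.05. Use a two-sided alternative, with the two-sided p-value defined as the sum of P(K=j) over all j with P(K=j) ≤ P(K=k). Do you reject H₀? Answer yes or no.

reject H₀: yes

Exact binomial: n=37, k=18, p₀=1/5=0.2000
P(X=j) = C(n,j)·p₀^j·(1−p₀)^(n−j); p = Σ P(X=j) over j with P(X=j) ≤ P(X=18)
p-value (two-sided) = 0.00009
At α=0.05: p < α → reject H₀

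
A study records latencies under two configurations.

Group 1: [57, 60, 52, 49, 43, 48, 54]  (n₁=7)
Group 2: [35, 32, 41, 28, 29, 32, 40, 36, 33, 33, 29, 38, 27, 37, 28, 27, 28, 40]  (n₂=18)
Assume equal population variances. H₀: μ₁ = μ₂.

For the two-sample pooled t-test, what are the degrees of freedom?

df = n₁ + n₂ − 2 = 7 + 18 − 2 = 23

degrees of freedom = 23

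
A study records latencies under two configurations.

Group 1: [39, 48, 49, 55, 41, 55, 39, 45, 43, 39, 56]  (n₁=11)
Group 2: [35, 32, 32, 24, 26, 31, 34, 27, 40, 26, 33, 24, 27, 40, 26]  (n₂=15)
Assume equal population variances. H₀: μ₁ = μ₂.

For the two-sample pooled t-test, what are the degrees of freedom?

df = n₁ + n₂ − 2 = 11 + 15 − 2 = 24

degrees of freedom = 24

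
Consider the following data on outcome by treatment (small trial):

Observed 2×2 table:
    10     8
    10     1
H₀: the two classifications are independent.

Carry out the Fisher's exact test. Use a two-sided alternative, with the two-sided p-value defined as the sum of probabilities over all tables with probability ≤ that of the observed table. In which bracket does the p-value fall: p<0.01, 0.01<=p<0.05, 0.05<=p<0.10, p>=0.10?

p-value bracket: 0.05<=p<0.10

Margins: r₁=18, r₂=11, c₁=20, c₂=9, n=29
p_obs = C(18,10)·C(11,10)/C(29,20); sum pmf over tables with pmf ≤ p_obs
p-value (two-sided) = 0.09590
→ bracket: 0.05<=p<0.10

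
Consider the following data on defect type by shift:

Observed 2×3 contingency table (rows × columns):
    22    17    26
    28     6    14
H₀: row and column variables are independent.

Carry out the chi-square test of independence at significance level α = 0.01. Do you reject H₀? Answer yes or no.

Row totals [65, 48], col totals [50, 23, 40], n=113
χ² = (22−28.76)²/28.76 + (17−13.23)²/13.23 + (26−23.01)²/23.01 + (28−21.24)²/21.24 + (6−9.77)²/9.77 + (14−16.99)²/16.99 = 7.1860
df = 2
p-value (upper-tail) = 0.02752
At α=0.01: p ≥ α → fail to reject H₀

reject H₀: no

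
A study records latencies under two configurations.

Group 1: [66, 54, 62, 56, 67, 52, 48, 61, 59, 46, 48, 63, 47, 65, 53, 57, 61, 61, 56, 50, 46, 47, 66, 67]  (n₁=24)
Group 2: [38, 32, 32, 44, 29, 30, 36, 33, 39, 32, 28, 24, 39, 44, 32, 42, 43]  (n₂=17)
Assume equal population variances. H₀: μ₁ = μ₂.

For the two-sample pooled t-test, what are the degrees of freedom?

df = n₁ + n₂ − 2 = 24 + 17 − 2 = 39

degrees of freedom = 39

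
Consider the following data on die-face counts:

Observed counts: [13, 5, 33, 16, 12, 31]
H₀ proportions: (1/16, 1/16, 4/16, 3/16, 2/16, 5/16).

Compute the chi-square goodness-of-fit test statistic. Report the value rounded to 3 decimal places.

test statistic = 8.659

n = 110; E_i = n·p_i = [6.88, 6.88, 27.50, 20.62, 13.75, 34.38]
χ² = (13−6.88)²/6.88 + (5−6.88)²/6.88 + (33−27.50)²/27.50 + (16−20.62)²/20.62 + (12−13.75)²/13.75 + (31−34.38)²/34.38 = 8.6594
df = 5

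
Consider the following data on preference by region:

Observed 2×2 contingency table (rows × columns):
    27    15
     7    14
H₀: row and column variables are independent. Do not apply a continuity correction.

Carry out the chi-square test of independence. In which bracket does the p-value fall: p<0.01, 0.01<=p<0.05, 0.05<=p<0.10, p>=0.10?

Row totals [42, 21], col totals [34, 29], n=63
χ² = (27−22.67)²/22.67 + (15−19.33)²/19.33 + (7−11.33)²/11.33 + (14−9.67)²/9.67 = 5.3991
df = 1
p-value (upper-tail) = 0.02015
→ bracket: 0.01<=p<0.05

p-value bracket: 0.01<=p<0.05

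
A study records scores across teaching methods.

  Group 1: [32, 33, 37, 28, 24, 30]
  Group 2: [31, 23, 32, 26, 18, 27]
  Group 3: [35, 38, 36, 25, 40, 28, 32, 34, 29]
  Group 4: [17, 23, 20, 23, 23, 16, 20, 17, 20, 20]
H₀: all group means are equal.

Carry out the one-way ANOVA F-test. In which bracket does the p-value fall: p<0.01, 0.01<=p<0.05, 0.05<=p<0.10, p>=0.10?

p-value bracket: p<0.01

Group means [30.67, 26.17, 33.00, 19.90], grand mean 27.000
SSB = Σnᵢ(x̄ᵢ−x̄)² = 912.933; SSW = ΣΣ(x−x̄ᵢ)² = 489.067
MSB = 912.933/3 = 304.3111; MSW = 489.067/27 = 18.1136
F = MSB/MSW = 16.8002
df = (3, 27)
p-value (upper-tail) = 0.00000
→ bracket: p<0.01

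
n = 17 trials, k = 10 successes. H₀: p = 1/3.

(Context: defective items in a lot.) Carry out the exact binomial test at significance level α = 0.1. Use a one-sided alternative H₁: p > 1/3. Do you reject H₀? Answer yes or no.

Exact binomial: n=17, k=10, p₀=1/3=0.3333
P(X≥10) from Σ C(n,i)·p₀^i·(1−p₀)^(n−i)
p-value (one-sided, H₁ greater) = 0.02728
At α=0.1: p < α → reject H₀

reject H₀: yes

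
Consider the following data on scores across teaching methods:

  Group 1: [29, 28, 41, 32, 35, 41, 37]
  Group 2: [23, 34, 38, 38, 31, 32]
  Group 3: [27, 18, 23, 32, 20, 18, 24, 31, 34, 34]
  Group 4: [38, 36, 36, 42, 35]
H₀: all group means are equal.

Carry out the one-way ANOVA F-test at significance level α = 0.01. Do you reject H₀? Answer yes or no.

reject H₀: yes

Group means [34.71, 32.67, 26.10, 37.40], grand mean 31.679
SSB = Σnᵢ(x̄ᵢ−x̄)² = 545.245; SSW = ΣΣ(x−x̄ᵢ)² = 722.862
MSB = 545.245/3 = 181.7484; MSW = 722.862/24 = 30.1192
F = MSB/MSW = 6.0343
df = (3, 24)
p-value (upper-tail) = 0.00326
At α=0.01: p < α → reject H₀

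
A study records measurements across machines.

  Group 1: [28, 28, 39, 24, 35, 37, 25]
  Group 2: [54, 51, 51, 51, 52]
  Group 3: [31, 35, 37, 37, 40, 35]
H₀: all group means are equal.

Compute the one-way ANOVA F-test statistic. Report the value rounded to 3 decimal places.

test statistic = 37.030

Group means [30.86, 51.80, 35.83], grand mean 38.333
SSB = Σnᵢ(x̄ᵢ−x̄)² = 1335.510; SSW = ΣΣ(x−x̄ᵢ)² = 270.490
MSB = 1335.510/2 = 667.7548; MSW = 270.490/15 = 18.0327
F = MSB/MSW = 37.0302
df = (2, 15)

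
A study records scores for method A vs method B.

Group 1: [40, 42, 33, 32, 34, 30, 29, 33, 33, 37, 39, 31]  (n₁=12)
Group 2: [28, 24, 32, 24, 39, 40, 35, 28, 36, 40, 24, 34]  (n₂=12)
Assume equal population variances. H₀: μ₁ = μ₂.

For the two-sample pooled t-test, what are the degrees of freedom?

degrees of freedom = 22

df = n₁ + n₂ − 2 = 12 + 12 − 2 = 22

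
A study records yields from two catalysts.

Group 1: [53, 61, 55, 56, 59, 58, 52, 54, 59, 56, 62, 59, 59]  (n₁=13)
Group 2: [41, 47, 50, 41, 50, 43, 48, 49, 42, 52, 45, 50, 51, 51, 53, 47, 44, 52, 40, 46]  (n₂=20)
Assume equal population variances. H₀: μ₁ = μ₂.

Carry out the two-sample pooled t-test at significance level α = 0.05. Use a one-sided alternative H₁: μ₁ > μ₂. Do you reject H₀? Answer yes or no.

x̄₁=57.154, s₁=3.078, n₁=13
x̄₂=47.100, s₂=4.141, n₂=20
s_p² = [12·3.078² + 19·4.141²]/31 = 14.1772
SE = √(s_p²·(1/13+1/20)) = 1.3414
t = (57.154−47.100)/1.3414 = 7.4949
df = 31
p-value (one-sided, H₁ greater) = 0.00000
At α=0.05: p < α → reject H₀

reject H₀: yes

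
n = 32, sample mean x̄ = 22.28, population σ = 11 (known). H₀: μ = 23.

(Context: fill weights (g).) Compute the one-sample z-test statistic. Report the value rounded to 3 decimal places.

test statistic = -0.370

SE = σ/√n = 11/√32 = 1.9445
z = (x̄−μ₀)/SE = (22.28−23)/1.9445 = -0.3703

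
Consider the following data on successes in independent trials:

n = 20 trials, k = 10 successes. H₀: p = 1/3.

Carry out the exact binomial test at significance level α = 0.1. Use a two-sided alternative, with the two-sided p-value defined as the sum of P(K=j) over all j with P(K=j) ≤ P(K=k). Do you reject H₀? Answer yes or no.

reject H₀: no

Exact binomial: n=20, k=10, p₀=1/3=0.3333
P(X=j) = C(n,j)·p₀^j·(1−p₀)^(n−j); p = Σ P(X=j) over j with P(X=j) ≤ P(X=10)
p-value (two-sided) = 0.15234
At α=0.1: p ≥ α → fail to reject H₀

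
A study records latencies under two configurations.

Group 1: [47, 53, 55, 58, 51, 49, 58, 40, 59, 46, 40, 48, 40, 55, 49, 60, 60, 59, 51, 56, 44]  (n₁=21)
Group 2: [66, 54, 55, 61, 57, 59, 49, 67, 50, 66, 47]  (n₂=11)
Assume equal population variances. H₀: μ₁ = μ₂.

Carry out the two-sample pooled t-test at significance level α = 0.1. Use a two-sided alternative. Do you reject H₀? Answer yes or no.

reject H₀: yes

x̄₁=51.333, s₁=6.770, n₁=21
x̄₂=57.364, s₂=7.117, n₂=11
s_p² = [20·6.770² + 10·7.117²]/30 = 47.4404
SE = √(s_p²·(1/21+1/11)) = 2.5636
t = (51.333−57.364)/2.5636 = -2.3523
df = 30
p-value (two-sided) = 0.02541
At α=0.1: p < α → reject H₀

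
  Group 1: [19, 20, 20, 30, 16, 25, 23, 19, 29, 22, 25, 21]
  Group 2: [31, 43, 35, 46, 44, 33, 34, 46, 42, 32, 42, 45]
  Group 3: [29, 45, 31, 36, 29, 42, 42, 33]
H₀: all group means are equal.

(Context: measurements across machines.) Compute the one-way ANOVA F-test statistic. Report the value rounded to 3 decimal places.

Group means [22.42, 39.42, 35.88], grand mean 32.156
SSB = Σnᵢ(x̄ᵢ−x̄)² = 1881.510; SSW = ΣΣ(x−x̄ᵢ)² = 858.708
MSB = 1881.510/2 = 940.7552; MSW = 858.708/29 = 29.6106
F = MSB/MSW = 31.7709
df = (2, 29)

test statistic = 31.771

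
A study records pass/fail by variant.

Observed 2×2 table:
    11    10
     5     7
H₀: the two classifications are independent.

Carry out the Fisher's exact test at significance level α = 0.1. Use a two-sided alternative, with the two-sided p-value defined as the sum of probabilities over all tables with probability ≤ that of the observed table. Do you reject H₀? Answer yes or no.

reject H₀: no

Margins: r₁=21, r₂=12, c₁=16, c₂=17, n=33
p_obs = C(21,11)·C(12,5)/C(33,16); sum pmf over tables with pmf ≤ p_obs
p-value (two-sided) = 0.72068
At α=0.1: p ≥ α → fail to reject H₀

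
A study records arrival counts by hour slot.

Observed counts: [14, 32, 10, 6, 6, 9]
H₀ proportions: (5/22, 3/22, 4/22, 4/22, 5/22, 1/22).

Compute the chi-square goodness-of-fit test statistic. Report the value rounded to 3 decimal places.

test statistic = 66.638

n = 77; E_i = n·p_i = [17.50, 10.50, 14.00, 14.00, 17.50, 3.50]
χ² = (14−17.50)²/17.50 + (32−10.50)²/10.50 + (10−14.00)²/14.00 + (6−14.00)²/14.00 + (6−17.50)²/17.50 + (9−3.50)²/3.50 = 66.6381
df = 5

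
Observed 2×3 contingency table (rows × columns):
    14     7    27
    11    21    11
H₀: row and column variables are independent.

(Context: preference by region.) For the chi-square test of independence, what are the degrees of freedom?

df = (r−1)(c−1) = (2−1)·(3−1) = 2

degrees of freedom = 2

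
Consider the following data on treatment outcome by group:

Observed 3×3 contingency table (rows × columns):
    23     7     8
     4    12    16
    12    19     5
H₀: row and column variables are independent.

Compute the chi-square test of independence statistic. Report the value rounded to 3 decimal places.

test statistic = 26.125

Row totals [38, 32, 36], col totals [39, 38, 29], n=106
χ² = (23−13.98)²/13.98 + (7−13.62)²/13.62 + (8−10.40)²/10.40 + (4−11.77)²/11.77 + (12−11.47)²/11.47 + (16−8.75)²/8.75 + (12−13.25)²/13.25 + (19−12.91)²/12.91 + (5−9.85)²/9.85 = 26.1251
df = 4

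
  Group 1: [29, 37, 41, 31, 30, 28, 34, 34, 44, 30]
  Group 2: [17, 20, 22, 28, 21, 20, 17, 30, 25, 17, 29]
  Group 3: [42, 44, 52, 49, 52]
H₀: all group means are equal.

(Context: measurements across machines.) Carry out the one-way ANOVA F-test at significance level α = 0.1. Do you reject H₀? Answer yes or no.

reject H₀: yes

Group means [33.80, 22.36, 47.80], grand mean 31.654
SSB = Σnᵢ(x̄ᵢ−x̄)² = 2298.939; SSW = ΣΣ(x−x̄ᵢ)² = 584.945
MSB = 2298.939/2 = 1149.4696; MSW = 584.945/23 = 25.4324
F = MSB/MSW = 45.1970
df = (2, 23)
p-value (upper-tail) = 0.00000
At α=0.1: p < α → reject H₀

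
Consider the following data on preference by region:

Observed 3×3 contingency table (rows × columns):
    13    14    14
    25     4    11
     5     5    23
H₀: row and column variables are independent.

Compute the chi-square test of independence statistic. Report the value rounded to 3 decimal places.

test statistic = 26.403

Row totals [41, 40, 33], col totals [43, 23, 48], n=114
χ² = (13−15.46)²/15.46 + (14−8.27)²/8.27 + (14−17.26)²/17.26 + (25−15.09)²/15.09 + (4−8.07)²/8.07 + (11−16.84)²/16.84 + (5−12.45)²/12.45 + (5−6.66)²/6.66 + (23−13.89)²/13.89 = 26.4030
df = 4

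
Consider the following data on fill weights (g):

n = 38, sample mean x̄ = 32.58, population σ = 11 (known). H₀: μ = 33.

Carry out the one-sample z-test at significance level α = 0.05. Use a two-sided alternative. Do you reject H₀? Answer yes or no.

SE = σ/√n = 11/√38 = 1.7844
z = (x̄−μ₀)/SE = (32.58−33)/1.7844 = -0.2354
p-value (two-sided) = 0.81392
At α=0.05: p ≥ α → fail to reject H₀

reject H₀: no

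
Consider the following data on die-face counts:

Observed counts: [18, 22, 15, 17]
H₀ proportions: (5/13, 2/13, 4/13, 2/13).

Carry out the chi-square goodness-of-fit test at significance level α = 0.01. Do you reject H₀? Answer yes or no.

reject H₀: yes

n = 72; E_i = n·p_i = [27.69, 11.08, 22.15, 11.08]
χ² = (18−27.69)²/27.69 + (22−11.08)²/11.08 + (15−22.15)²/22.15 + (17−11.08)²/11.08 = 19.6410
df = 3
p-value (upper-tail) = 0.00020
At α=0.01: p < α → reject H₀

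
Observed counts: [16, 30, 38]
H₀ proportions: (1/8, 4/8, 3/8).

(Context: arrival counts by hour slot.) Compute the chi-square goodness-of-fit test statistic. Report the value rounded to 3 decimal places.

n = 84; E_i = n·p_i = [10.50, 42.00, 31.50]
χ² = (16−10.50)²/10.50 + (30−42.00)²/42.00 + (38−31.50)²/31.50 = 7.6508
df = 2

test statistic = 7.651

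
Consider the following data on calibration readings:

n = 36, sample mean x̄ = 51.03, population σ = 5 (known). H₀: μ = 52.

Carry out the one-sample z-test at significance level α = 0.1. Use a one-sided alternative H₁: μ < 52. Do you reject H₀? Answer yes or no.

SE = σ/√n = 5/√36 = 0.8333
z = (x̄−μ₀)/SE = (51.03−52)/0.8333 = -1.1640
p-value (one-sided, H₁ less) = 0.12221
At α=0.1: p ≥ α → fail to reject H₀

reject H₀: no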